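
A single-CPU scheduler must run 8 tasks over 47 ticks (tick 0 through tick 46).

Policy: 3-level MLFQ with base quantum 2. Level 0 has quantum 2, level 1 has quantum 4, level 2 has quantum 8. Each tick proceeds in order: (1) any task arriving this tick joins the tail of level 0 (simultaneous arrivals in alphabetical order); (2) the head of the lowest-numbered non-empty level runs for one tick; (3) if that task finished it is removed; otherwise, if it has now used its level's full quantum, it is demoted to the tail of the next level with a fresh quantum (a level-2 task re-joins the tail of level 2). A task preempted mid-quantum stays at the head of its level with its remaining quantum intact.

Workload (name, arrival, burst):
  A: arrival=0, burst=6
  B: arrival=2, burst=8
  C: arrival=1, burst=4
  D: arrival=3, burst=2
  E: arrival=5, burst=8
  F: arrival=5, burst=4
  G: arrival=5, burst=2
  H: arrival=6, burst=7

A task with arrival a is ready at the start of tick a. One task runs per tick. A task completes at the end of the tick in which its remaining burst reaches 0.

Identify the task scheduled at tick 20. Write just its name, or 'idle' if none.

running at tick 20 = C

t=0: L0/L1/L2 = A/-/- → run A
t=1: L0/L1/L2 = AC/-/- → run A
t=2: L0/L1/L2 = CB/A/- → run C
t=3: L0/L1/L2 = CBD/A/- → run C
t=4: L0/L1/L2 = BD/AC/- → run B
t=5: L0/L1/L2 = BDEFG/AC/- → run B
t=6: L0/L1/L2 = DEFGH/ACB/- → run D
t=7: L0/L1/L2 = DEFGH/ACB/- → run D
t=8: L0/L1/L2 = EFGH/ACB/- → run E
t=9: L0/L1/L2 = EFGH/ACB/- → run E
t=10: L0/L1/L2 = FGH/ACBE/- → run F
t=11: L0/L1/L2 = FGH/ACBE/- → run F
t=12: L0/L1/L2 = GH/ACBEF/- → run G
t=13: L0/L1/L2 = GH/ACBEF/- → run G
t=14: L0/L1/L2 = H/ACBEF/- → run H
t=15: L0/L1/L2 = H/ACBEF/- → run H
t=16: L0/L1/L2 = -/ACBEFH/- → run A
t=17: L0/L1/L2 = -/ACBEFH/- → run A
t=18: L0/L1/L2 = -/ACBEFH/- → run A
t=19: L0/L1/L2 = -/ACBEFH/- → run A
t=20: L0/L1/L2 = -/CBEFH/- → run C
t=21: L0/L1/L2 = -/CBEFH/- → run C
t=22: L0/L1/L2 = -/BEFH/- → run B
t=23: L0/L1/L2 = -/BEFH/- → run B
t=24: L0/L1/L2 = -/BEFH/- → run B
t=25: L0/L1/L2 = -/BEFH/- → run B
t=26: L0/L1/L2 = -/EFH/B → run E
t=27: L0/L1/L2 = -/EFH/B → run E
t=28: L0/L1/L2 = -/EFH/B → run E
t=29: L0/L1/L2 = -/EFH/B → run E
t=30: L0/L1/L2 = -/FH/BE → run F
t=31: L0/L1/L2 = -/FH/BE → run F
t=32: L0/L1/L2 = -/H/BE → run H
t=33: L0/L1/L2 = -/H/BE → run H
t=34: L0/L1/L2 = -/H/BE → run H
t=35: L0/L1/L2 = -/H/BE → run H
t=36: L0/L1/L2 = -/-/BEH → run B
t=37: L0/L1/L2 = -/-/BEH → run B
t=38: L0/L1/L2 = -/-/EH → run E
t=39: L0/L1/L2 = -/-/EH → run E
t=40: L0/L1/L2 = -/-/H → run H
t=41: (idle)
t=42: (idle)
t=43: (idle)
t=44: (idle)
t=45: (idle)
t=46: (idle)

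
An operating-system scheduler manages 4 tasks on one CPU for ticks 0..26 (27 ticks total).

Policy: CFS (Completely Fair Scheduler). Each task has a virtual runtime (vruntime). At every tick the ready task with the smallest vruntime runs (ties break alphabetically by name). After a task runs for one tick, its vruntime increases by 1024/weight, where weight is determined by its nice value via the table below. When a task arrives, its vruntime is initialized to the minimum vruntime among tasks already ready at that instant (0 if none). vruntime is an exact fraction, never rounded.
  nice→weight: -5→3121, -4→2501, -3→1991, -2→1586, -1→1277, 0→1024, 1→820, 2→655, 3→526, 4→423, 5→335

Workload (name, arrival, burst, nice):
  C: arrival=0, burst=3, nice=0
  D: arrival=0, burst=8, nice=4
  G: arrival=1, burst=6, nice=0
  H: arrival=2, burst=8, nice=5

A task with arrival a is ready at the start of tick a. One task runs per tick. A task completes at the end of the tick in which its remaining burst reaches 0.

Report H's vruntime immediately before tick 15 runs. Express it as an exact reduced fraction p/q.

t=0: vr[C=0 D=0] → run C
t=1: vr[C=1 D=0 G=0] → run D
t=2: vr[C=1 D=1024/423 G=0 H=0] → run G
t=3: vr[C=1 D=1024/423 G=1 H=0] → run H
t=4: vr[C=1 D=1024/423 G=1 H=1024/335] → run C
t=5: vr[C=2 D=1024/423 G=1 H=1024/335] → run G
t=6: vr[C=2 D=1024/423 G=2 H=1024/335] → run C
t=7: vr[D=1024/423 G=2 H=1024/335] → run G
t=8: vr[D=1024/423 G=3 H=1024/335] → run D
t=9: vr[D=2048/423 G=3 H=1024/335] → run G
t=10: vr[D=2048/423 G=4 H=1024/335] → run H
t=11: vr[D=2048/423 G=4 H=2048/335] → run G
t=12: vr[D=2048/423 G=5 H=2048/335] → run D
t=13: vr[D=1024/141 G=5 H=2048/335] → run G
t=14: vr[D=1024/141 H=2048/335] → run H
t=15: vr[D=1024/141 H=3072/335] → run D
t=16: vr[D=4096/423 H=3072/335] → run H
t=17: vr[D=4096/423 H=4096/335] → run D
t=18: vr[D=5120/423 H=4096/335] → run D
t=19: vr[D=2048/141 H=4096/335] → run H
t=20: vr[D=2048/141 H=1024/67] → run D
t=21: vr[D=7168/423 H=1024/67] → run H
t=22: vr[D=7168/423 H=6144/335] → run D
t=23: vr[H=6144/335] → run H
t=24: vr[H=7168/335] → run H
t=25: (idle)
t=26: (idle)

vruntime(H, start of tick 15) = 3072/335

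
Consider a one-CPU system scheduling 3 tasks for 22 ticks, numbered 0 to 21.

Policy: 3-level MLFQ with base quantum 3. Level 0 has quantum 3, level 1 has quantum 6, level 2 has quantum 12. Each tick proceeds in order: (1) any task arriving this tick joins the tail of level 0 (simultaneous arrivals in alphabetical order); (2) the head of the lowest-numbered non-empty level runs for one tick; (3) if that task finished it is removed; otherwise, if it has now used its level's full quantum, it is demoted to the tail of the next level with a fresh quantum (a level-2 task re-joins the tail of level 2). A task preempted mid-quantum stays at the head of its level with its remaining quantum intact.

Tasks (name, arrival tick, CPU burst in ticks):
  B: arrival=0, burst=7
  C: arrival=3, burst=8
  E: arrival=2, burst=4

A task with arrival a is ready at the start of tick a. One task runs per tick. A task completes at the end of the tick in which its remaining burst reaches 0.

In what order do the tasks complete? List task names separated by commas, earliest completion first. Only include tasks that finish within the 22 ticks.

completion order = B, E, C

t=0: L0/L1/L2 = B/-/- → run B
t=1: L0/L1/L2 = B/-/- → run B
t=2: L0/L1/L2 = BE/-/- → run B
t=3: L0/L1/L2 = EC/B/- → run E
t=4: L0/L1/L2 = EC/B/- → run E
t=5: L0/L1/L2 = EC/B/- → run E
t=6: L0/L1/L2 = C/BE/- → run C
t=7: L0/L1/L2 = C/BE/- → run C
t=8: L0/L1/L2 = C/BE/- → run C
t=9: L0/L1/L2 = -/BEC/- → run B
t=10: L0/L1/L2 = -/BEC/- → run B
t=11: L0/L1/L2 = -/BEC/- → run B
t=12: L0/L1/L2 = -/BEC/- → run B
t=13: L0/L1/L2 = -/EC/- → run E
t=14: L0/L1/L2 = -/C/- → run C
t=15: L0/L1/L2 = -/C/- → run C
t=16: L0/L1/L2 = -/C/- → run C
t=17: L0/L1/L2 = -/C/- → run C
t=18: L0/L1/L2 = -/C/- → run C
t=19: (idle)
t=20: (idle)
t=21: (idle)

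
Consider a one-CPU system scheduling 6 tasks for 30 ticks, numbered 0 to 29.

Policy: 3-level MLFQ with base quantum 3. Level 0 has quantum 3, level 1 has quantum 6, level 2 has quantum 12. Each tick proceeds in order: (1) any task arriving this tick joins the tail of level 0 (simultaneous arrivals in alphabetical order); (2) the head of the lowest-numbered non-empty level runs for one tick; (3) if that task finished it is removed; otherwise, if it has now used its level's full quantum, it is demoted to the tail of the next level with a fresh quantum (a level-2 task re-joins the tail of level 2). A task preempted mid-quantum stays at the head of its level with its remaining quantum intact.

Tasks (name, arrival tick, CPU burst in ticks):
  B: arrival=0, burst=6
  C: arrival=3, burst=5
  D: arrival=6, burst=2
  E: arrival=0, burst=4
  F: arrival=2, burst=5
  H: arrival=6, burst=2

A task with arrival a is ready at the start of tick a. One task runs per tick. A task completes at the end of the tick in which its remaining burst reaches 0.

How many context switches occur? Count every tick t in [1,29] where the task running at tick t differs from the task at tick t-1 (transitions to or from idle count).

t=0: L0/L1/L2 = BE/-/- → run B
t=1: L0/L1/L2 = BE/-/- → run B
t=2: L0/L1/L2 = BEF/-/- → run B
t=3: L0/L1/L2 = EFC/B/- → run E
t=4: L0/L1/L2 = EFC/B/- → run E
t=5: L0/L1/L2 = EFC/B/- → run E
t=6: L0/L1/L2 = FCDH/BE/- → run F
t=7: L0/L1/L2 = FCDH/BE/- → run F
t=8: L0/L1/L2 = FCDH/BE/- → run F
t=9: L0/L1/L2 = CDH/BEF/- → run C
t=10: L0/L1/L2 = CDH/BEF/- → run C
t=11: L0/L1/L2 = CDH/BEF/- → run C
t=12: L0/L1/L2 = DH/BEFC/- → run D
t=13: L0/L1/L2 = DH/BEFC/- → run D
t=14: L0/L1/L2 = H/BEFC/- → run H
t=15: L0/L1/L2 = H/BEFC/- → run H
t=16: L0/L1/L2 = -/BEFC/- → run B
t=17: L0/L1/L2 = -/BEFC/- → run B
t=18: L0/L1/L2 = -/BEFC/- → run B
t=19: L0/L1/L2 = -/EFC/- → run E
t=20: L0/L1/L2 = -/FC/- → run F
t=21: L0/L1/L2 = -/FC/- → run F
t=22: L0/L1/L2 = -/C/- → run C
t=23: L0/L1/L2 = -/C/- → run C
t=24: (idle)
t=25: (idle)
t=26: (idle)
t=27: (idle)
t=28: (idle)
t=29: (idle)

context switches = 10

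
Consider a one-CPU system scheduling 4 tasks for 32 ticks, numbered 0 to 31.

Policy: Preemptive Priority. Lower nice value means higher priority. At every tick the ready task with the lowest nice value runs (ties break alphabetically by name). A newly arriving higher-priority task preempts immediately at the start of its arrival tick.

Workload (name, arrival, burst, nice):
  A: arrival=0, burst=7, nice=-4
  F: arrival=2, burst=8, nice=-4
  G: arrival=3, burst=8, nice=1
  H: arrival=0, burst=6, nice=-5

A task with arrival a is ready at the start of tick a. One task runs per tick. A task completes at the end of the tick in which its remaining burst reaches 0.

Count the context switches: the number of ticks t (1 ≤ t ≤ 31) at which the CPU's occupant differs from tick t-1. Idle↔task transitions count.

context switches = 4

t=0: ready={A,H} → run H
t=1: ready={A,H} → run H
t=2: ready={A,F,H} → run H
t=3: ready={A,F,G,H} → run H
t=4: ready={A,F,G,H} → run H
t=5: ready={A,F,G,H} → run H
t=6: ready={A,F,G} → run A
t=7: ready={A,F,G} → run A
t=8: ready={A,F,G} → run A
t=9: ready={A,F,G} → run A
t=10: ready={A,F,G} → run A
t=11: ready={A,F,G} → run A
t=12: ready={A,F,G} → run A
t=13: ready={F,G} → run F
t=14: ready={F,G} → run F
t=15: ready={F,G} → run F
t=16: ready={F,G} → run F
t=17: ready={F,G} → run F
t=18: ready={F,G} → run F
t=19: ready={F,G} → run F
t=20: ready={F,G} → run F
t=21: ready={G} → run G
t=22: ready={G} → run G
t=23: ready={G} → run G
t=24: ready={G} → run G
t=25: ready={G} → run G
t=26: ready={G} → run G
t=27: ready={G} → run G
t=28: ready={G} → run G
t=29: (idle)
t=30: (idle)
t=31: (idle)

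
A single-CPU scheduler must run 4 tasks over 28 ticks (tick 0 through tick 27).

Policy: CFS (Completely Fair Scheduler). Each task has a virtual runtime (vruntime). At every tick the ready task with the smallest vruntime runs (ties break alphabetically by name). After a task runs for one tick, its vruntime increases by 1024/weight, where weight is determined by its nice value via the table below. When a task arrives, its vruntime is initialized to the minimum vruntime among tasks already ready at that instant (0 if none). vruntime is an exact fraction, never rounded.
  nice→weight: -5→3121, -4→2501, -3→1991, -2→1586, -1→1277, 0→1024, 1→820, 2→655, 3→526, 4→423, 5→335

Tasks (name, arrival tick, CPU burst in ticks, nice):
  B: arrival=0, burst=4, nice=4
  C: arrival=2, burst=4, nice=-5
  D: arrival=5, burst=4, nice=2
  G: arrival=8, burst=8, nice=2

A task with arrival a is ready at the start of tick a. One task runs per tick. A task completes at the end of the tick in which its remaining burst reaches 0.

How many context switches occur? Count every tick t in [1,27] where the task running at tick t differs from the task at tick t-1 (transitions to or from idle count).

context switches = 11

t=0: vr[B=0] → run B
t=1: vr[B=1024/423] → run B
t=2: vr[B=2048/423 C=2048/423] → run B
t=3: vr[B=1024/141 C=2048/423] → run C
t=4: vr[B=1024/141 C=6824960/1320183] → run C
t=5: vr[B=1024/141 C=7258112/1320183 D=7258112/1320183] → run C
t=6: vr[B=1024/141 C=7691264/1320183 D=7258112/1320183] → run D
t=7: vr[B=1024/141 C=7691264/1320183 D=6105930752/864719865] → run C
t=8: vr[B=1024/141 D=6105930752/864719865 G=6105930752/864719865] → run D
t=9: vr[B=1024/141 D=7457798144/864719865 G=6105930752/864719865] → run G
t=10: vr[B=1024/141 D=7457798144/864719865 G=7457798144/864719865] → run B
t=11: vr[D=7457798144/864719865 G=7457798144/864719865] → run D
t=12: vr[D=8809665536/864719865 G=7457798144/864719865] → run G
t=13: vr[D=8809665536/864719865 G=8809665536/864719865] → run D
t=14: vr[G=8809665536/864719865] → run G
t=15: vr[G=10161532928/864719865] → run G
t=16: vr[G=2302680064/172943973] → run G
t=17: vr[G=12865267712/864719865] → run G
t=18: vr[G=14217135104/864719865] → run G
t=19: vr[G=15569002496/864719865] → run G
t=20: (idle)
t=21: (idle)
t=22: (idle)
t=23: (idle)
t=24: (idle)
t=25: (idle)
t=26: (idle)
t=27: (idle)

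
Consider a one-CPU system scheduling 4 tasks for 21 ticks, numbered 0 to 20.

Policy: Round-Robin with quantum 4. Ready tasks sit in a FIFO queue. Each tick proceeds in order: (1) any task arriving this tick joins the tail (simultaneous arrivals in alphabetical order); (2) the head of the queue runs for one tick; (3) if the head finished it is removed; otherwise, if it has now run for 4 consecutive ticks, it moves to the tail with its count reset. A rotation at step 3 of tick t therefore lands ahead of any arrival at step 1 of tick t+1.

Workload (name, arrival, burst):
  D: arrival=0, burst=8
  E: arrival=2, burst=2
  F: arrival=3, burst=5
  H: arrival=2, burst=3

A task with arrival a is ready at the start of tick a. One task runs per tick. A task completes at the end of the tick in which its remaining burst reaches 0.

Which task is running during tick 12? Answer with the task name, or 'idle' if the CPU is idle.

running at tick 12 = F

t=0: queue=[D] q_used=0 → run D
t=1: queue=[D] q_used=1 → run D
t=2: queue=[D,E,H] q_used=2 → run D
t=3: queue=[D,E,H,F] q_used=3 → run D
t=4: queue=[E,H,F,D] q_used=0 → run E
t=5: queue=[E,H,F,D] q_used=1 → run E
t=6: queue=[H,F,D] q_used=0 → run H
t=7: queue=[H,F,D] q_used=1 → run H
t=8: queue=[H,F,D] q_used=2 → run H
t=9: queue=[F,D] q_used=0 → run F
t=10: queue=[F,D] q_used=1 → run F
t=11: queue=[F,D] q_used=2 → run F
t=12: queue=[F,D] q_used=3 → run F
t=13: queue=[D,F] q_used=0 → run D
t=14: queue=[D,F] q_used=1 → run D
t=15: queue=[D,F] q_used=2 → run D
t=16: queue=[D,F] q_used=3 → run D
t=17: queue=[F] q_used=0 → run F
t=18: (idle)
t=19: (idle)
t=20: (idle)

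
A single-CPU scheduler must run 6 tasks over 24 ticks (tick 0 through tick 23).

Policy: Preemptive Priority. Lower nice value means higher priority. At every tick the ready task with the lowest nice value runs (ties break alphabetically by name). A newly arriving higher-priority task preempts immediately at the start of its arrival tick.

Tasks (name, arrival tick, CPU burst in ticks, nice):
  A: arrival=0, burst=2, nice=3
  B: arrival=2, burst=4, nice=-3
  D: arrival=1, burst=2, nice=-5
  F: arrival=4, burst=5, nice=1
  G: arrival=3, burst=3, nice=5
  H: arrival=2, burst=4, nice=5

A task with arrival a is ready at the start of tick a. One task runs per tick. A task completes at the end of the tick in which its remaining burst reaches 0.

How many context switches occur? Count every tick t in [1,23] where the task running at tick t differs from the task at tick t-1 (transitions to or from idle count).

context switches = 7

t=0: ready={A} → run A
t=1: ready={A,D} → run D
t=2: ready={A,B,D,H} → run D
t=3: ready={A,B,G,H} → run B
t=4: ready={A,B,F,G,H} → run B
t=5: ready={A,B,F,G,H} → run B
t=6: ready={A,B,F,G,H} → run B
t=7: ready={A,F,G,H} → run F
t=8: ready={A,F,G,H} → run F
t=9: ready={A,F,G,H} → run F
t=10: ready={A,F,G,H} → run F
t=11: ready={A,F,G,H} → run F
t=12: ready={A,G,H} → run A
t=13: ready={G,H} → run G
t=14: ready={G,H} → run G
t=15: ready={G,H} → run G
t=16: ready={H} → run H
t=17: ready={H} → run H
t=18: ready={H} → run H
t=19: ready={H} → run H
t=20: (idle)
t=21: (idle)
t=22: (idle)
t=23: (idle)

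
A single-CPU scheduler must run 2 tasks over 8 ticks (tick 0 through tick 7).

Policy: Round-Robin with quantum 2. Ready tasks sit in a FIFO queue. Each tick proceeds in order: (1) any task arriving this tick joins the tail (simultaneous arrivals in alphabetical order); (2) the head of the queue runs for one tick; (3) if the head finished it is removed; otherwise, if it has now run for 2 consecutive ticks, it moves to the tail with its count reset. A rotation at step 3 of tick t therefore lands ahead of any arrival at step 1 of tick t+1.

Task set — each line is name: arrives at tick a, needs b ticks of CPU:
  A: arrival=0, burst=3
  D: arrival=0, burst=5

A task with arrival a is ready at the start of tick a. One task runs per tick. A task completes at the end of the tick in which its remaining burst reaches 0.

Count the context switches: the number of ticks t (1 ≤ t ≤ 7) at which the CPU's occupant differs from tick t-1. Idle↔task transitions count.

t=0: queue=[A,D] q_used=0 → run A
t=1: queue=[A,D] q_used=1 → run A
t=2: queue=[D,A] q_used=0 → run D
t=3: queue=[D,A] q_used=1 → run D
t=4: queue=[A,D] q_used=0 → run A
t=5: queue=[D] q_used=0 → run D
t=6: queue=[D] q_used=1 → run D
t=7: queue=[D] q_used=0 → run D

context switches = 3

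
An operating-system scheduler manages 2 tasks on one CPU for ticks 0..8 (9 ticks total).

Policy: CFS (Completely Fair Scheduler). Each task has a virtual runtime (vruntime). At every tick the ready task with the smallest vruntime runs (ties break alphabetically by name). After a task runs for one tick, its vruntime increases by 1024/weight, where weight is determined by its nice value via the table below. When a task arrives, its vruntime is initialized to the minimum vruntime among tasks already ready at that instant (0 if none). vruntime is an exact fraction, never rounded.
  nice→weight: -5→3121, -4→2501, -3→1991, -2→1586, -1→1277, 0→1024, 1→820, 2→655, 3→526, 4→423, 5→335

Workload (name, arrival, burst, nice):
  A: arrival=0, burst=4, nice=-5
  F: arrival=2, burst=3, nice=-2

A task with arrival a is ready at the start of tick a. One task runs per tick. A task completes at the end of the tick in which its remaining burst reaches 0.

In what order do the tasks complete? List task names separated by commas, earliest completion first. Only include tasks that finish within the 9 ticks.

t=0: vr[A=0] → run A
t=1: vr[A=1024/3121] → run A
t=2: vr[A=2048/3121 F=2048/3121] → run A
t=3: vr[A=3072/3121 F=2048/3121] → run F
t=4: vr[A=3072/3121 F=3222016/2474953] → run A
t=5: vr[F=3222016/2474953] → run F
t=6: vr[F=4819968/2474953] → run F
t=7: (idle)
t=8: (idle)

completion order = A, F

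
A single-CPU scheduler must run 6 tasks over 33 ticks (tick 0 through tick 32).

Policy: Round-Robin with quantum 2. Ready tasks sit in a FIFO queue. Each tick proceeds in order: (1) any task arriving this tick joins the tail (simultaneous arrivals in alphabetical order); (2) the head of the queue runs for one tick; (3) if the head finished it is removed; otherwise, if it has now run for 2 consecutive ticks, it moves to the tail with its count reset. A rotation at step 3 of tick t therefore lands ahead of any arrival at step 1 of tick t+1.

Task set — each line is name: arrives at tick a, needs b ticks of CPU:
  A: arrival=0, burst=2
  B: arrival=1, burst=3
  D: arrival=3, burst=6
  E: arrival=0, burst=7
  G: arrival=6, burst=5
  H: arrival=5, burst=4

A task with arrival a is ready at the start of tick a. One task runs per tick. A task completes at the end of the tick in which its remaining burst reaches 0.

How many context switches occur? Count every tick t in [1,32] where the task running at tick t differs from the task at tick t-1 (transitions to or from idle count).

context switches = 15

t=0: queue=[A,E] q_used=0 → run A
t=1: queue=[A,E,B] q_used=1 → run A
t=2: queue=[E,B] q_used=0 → run E
t=3: queue=[E,B,D] q_used=1 → run E
t=4: queue=[B,D,E] q_used=0 → run B
t=5: queue=[B,D,E,H] q_used=1 → run B
t=6: queue=[D,E,H,B,G] q_used=0 → run D
t=7: queue=[D,E,H,B,G] q_used=1 → run D
t=8: queue=[E,H,B,G,D] q_used=0 → run E
t=9: queue=[E,H,B,G,D] q_used=1 → run E
t=10: queue=[H,B,G,D,E] q_used=0 → run H
t=11: queue=[H,B,G,D,E] q_used=1 → run H
t=12: queue=[B,G,D,E,H] q_used=0 → run B
t=13: queue=[G,D,E,H] q_used=0 → run G
t=14: queue=[G,D,E,H] q_used=1 → run G
t=15: queue=[D,E,H,G] q_used=0 → run D
t=16: queue=[D,E,H,G] q_used=1 → run D
t=17: queue=[E,H,G,D] q_used=0 → run E
t=18: queue=[E,H,G,D] q_used=1 → run E
t=19: queue=[H,G,D,E] q_used=0 → run H
t=20: queue=[H,G,D,E] q_used=1 → run H
t=21: queue=[G,D,E] q_used=0 → run G
t=22: queue=[G,D,E] q_used=1 → run G
t=23: queue=[D,E,G] q_used=0 → run D
t=24: queue=[D,E,G] q_used=1 → run D
t=25: queue=[E,G] q_used=0 → run E
t=26: queue=[G] q_used=0 → run G
t=27: (idle)
t=28: (idle)
t=29: (idle)
t=30: (idle)
t=31: (idle)
t=32: (idle)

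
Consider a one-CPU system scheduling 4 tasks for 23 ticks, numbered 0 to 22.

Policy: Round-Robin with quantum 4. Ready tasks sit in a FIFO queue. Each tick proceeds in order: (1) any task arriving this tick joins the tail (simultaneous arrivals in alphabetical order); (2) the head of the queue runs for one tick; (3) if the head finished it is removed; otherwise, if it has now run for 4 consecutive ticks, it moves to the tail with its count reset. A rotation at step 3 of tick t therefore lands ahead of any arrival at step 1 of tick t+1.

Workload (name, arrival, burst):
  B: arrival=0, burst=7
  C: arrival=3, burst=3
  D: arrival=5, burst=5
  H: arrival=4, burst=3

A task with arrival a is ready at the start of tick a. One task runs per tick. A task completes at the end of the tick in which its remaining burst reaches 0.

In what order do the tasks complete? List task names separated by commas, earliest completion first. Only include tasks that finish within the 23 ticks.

completion order = C, B, H, D

t=0: queue=[B] q_used=0 → run B
t=1: queue=[B] q_used=1 → run B
t=2: queue=[B] q_used=2 → run B
t=3: queue=[B,C] q_used=3 → run B
t=4: queue=[C,B,H] q_used=0 → run C
t=5: queue=[C,B,H,D] q_used=1 → run C
t=6: queue=[C,B,H,D] q_used=2 → run C
t=7: queue=[B,H,D] q_used=0 → run B
t=8: queue=[B,H,D] q_used=1 → run B
t=9: queue=[B,H,D] q_used=2 → run B
t=10: queue=[H,D] q_used=0 → run H
t=11: queue=[H,D] q_used=1 → run H
t=12: queue=[H,D] q_used=2 → run H
t=13: queue=[D] q_used=0 → run D
t=14: queue=[D] q_used=1 → run D
t=15: queue=[D] q_used=2 → run D
t=16: queue=[D] q_used=3 → run D
t=17: queue=[D] q_used=0 → run D
t=18: (idle)
t=19: (idle)
t=20: (idle)
t=21: (idle)
t=22: (idle)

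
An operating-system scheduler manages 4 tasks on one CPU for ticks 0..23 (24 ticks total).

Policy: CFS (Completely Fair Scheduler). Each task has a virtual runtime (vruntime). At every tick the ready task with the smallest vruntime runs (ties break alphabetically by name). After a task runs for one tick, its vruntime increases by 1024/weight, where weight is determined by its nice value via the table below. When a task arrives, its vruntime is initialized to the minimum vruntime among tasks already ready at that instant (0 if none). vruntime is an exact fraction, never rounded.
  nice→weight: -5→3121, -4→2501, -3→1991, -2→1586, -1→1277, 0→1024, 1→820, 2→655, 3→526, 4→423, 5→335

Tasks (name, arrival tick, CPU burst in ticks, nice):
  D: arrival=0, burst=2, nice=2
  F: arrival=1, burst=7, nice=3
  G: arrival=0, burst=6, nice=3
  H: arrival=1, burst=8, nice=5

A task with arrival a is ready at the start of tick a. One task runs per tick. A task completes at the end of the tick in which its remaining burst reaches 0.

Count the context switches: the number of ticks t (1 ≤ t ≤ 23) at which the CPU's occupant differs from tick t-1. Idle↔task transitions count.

t=0: vr[D=0 G=0] → run D
t=1: vr[D=1024/655 F=0 G=0 H=0] → run F
t=2: vr[D=1024/655 F=512/263 G=0 H=0] → run G
t=3: vr[D=1024/655 F=512/263 G=512/263 H=0] → run H
t=4: vr[D=1024/655 F=512/263 G=512/263 H=1024/335] → run D
t=5: vr[F=512/263 G=512/263 H=1024/335] → run F
t=6: vr[F=1024/263 G=512/263 H=1024/335] → run G
t=7: vr[F=1024/263 G=1024/263 H=1024/335] → run H
t=8: vr[F=1024/263 G=1024/263 H=2048/335] → run F
t=9: vr[F=1536/263 G=1024/263 H=2048/335] → run G
t=10: vr[F=1536/263 G=1536/263 H=2048/335] → run F
t=11: vr[F=2048/263 G=1536/263 H=2048/335] → run G
t=12: vr[F=2048/263 G=2048/263 H=2048/335] → run H
t=13: vr[F=2048/263 G=2048/263 H=3072/335] → run F
t=14: vr[F=2560/263 G=2048/263 H=3072/335] → run G
t=15: vr[F=2560/263 G=2560/263 H=3072/335] → run H
t=16: vr[F=2560/263 G=2560/263 H=4096/335] → run F
t=17: vr[F=3072/263 G=2560/263 H=4096/335] → run G
t=18: vr[F=3072/263 H=4096/335] → run F
t=19: vr[H=4096/335] → run H
t=20: vr[H=1024/67] → run H
t=21: vr[H=6144/335] → run H
t=22: vr[H=7168/335] → run H
t=23: (idle)

context switches = 20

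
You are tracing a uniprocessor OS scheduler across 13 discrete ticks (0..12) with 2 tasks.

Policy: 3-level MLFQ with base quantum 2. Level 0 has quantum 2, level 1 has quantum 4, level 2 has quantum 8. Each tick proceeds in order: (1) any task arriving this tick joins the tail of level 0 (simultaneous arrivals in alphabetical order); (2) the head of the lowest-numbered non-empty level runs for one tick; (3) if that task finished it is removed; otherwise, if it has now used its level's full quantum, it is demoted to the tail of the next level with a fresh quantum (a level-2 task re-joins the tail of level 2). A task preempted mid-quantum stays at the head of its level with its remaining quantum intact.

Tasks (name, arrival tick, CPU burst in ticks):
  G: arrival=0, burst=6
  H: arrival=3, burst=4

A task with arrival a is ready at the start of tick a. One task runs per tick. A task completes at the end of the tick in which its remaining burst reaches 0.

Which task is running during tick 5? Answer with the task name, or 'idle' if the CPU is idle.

t=0: L0/L1/L2 = G/-/- → run G
t=1: L0/L1/L2 = G/-/- → run G
t=2: L0/L1/L2 = -/G/- → run G
t=3: L0/L1/L2 = H/G/- → run H
t=4: L0/L1/L2 = H/G/- → run H
t=5: L0/L1/L2 = -/GH/- → run G
t=6: L0/L1/L2 = -/GH/- → run G
t=7: L0/L1/L2 = -/GH/- → run G
t=8: L0/L1/L2 = -/H/- → run H
t=9: L0/L1/L2 = -/H/- → run H
t=10: (idle)
t=11: (idle)
t=12: (idle)

running at tick 5 = G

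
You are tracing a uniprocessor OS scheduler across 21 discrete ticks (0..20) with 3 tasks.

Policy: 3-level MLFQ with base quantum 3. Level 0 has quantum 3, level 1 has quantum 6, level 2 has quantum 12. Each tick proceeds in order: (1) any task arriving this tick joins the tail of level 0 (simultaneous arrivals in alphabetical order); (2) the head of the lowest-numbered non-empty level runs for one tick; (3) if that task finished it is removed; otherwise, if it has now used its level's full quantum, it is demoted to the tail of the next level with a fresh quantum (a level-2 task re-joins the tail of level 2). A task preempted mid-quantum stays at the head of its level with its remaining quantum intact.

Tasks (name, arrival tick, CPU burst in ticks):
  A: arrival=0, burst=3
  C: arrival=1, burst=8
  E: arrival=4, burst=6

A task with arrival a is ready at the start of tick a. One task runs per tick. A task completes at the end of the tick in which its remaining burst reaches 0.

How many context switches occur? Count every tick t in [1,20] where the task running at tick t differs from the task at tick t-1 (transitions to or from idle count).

context switches = 5

t=0: L0/L1/L2 = A/-/- → run A
t=1: L0/L1/L2 = AC/-/- → run A
t=2: L0/L1/L2 = AC/-/- → run A
t=3: L0/L1/L2 = C/-/- → run C
t=4: L0/L1/L2 = CE/-/- → run C
t=5: L0/L1/L2 = CE/-/- → run C
t=6: L0/L1/L2 = E/C/- → run E
t=7: L0/L1/L2 = E/C/- → run E
t=8: L0/L1/L2 = E/C/- → run E
t=9: L0/L1/L2 = -/CE/- → run C
t=10: L0/L1/L2 = -/CE/- → run C
t=11: L0/L1/L2 = -/CE/- → run C
t=12: L0/L1/L2 = -/CE/- → run C
t=13: L0/L1/L2 = -/CE/- → run C
t=14: L0/L1/L2 = -/E/- → run E
t=15: L0/L1/L2 = -/E/- → run E
t=16: L0/L1/L2 = -/E/- → run E
t=17: (idle)
t=18: (idle)
t=19: (idle)
t=20: (idle)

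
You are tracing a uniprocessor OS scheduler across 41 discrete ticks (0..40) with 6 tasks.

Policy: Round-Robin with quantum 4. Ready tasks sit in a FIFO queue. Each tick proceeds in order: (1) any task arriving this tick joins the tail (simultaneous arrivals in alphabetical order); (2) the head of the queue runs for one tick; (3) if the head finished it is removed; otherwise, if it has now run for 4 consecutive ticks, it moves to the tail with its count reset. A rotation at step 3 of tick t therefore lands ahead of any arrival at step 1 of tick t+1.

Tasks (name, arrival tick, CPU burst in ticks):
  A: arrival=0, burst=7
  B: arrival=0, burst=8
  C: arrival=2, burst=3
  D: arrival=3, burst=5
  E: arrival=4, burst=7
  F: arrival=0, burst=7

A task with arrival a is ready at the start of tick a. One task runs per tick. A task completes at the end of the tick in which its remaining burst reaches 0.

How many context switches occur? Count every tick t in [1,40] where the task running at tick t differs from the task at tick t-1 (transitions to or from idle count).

context switches = 11

t=0: queue=[A,B,F] q_used=0 → run A
t=1: queue=[A,B,F] q_used=1 → run A
t=2: queue=[A,B,F,C] q_used=2 → run A
t=3: queue=[A,B,F,C,D] q_used=3 → run A
t=4: queue=[B,F,C,D,A,E] q_used=0 → run B
t=5: queue=[B,F,C,D,A,E] q_used=1 → run B
t=6: queue=[B,F,C,D,A,E] q_used=2 → run B
t=7: queue=[B,F,C,D,A,E] q_used=3 → run B
t=8: queue=[F,C,D,A,E,B] q_used=0 → run F
t=9: queue=[F,C,D,A,E,B] q_used=1 → run F
t=10: queue=[F,C,D,A,E,B] q_used=2 → run F
t=11: queue=[F,C,D,A,E,B] q_used=3 → run F
t=12: queue=[C,D,A,E,B,F] q_used=0 → run C
t=13: queue=[C,D,A,E,B,F] q_used=1 → run C
t=14: queue=[C,D,A,E,B,F] q_used=2 → run C
t=15: queue=[D,A,E,B,F] q_used=0 → run D
t=16: queue=[D,A,E,B,F] q_used=1 → run D
t=17: queue=[D,A,E,B,F] q_used=2 → run D
t=18: queue=[D,A,E,B,F] q_used=3 → run D
t=19: queue=[A,E,B,F,D] q_used=0 → run A
t=20: queue=[A,E,B,F,D] q_used=1 → run A
t=21: queue=[A,E,B,F,D] q_used=2 → run A
t=22: queue=[E,B,F,D] q_used=0 → run E
t=23: queue=[E,B,F,D] q_used=1 → run E
t=24: queue=[E,B,F,D] q_used=2 → run E
t=25: queue=[E,B,F,D] q_used=3 → run E
t=26: queue=[B,F,D,E] q_used=0 → run B
t=27: queue=[B,F,D,E] q_used=1 → run B
t=28: queue=[B,F,D,E] q_used=2 → run B
t=29: queue=[B,F,D,E] q_used=3 → run B
t=30: queue=[F,D,E] q_used=0 → run F
t=31: queue=[F,D,E] q_used=1 → run F
t=32: queue=[F,D,E] q_used=2 → run F
t=33: queue=[D,E] q_used=0 → run D
t=34: queue=[E] q_used=0 → run E
t=35: queue=[E] q_used=1 → run E
t=36: queue=[E] q_used=2 → run E
t=37: (idle)
t=38: (idle)
t=39: (idle)
t=40: (idle)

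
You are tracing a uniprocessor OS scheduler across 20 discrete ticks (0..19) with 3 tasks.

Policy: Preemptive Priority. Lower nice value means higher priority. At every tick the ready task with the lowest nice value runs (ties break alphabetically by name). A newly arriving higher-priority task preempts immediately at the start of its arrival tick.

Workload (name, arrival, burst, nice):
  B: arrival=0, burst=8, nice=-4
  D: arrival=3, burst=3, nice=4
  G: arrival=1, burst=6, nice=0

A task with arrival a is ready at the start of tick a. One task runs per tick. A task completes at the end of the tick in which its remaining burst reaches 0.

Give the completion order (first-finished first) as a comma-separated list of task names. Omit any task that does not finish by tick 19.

t=0: ready={B} → run B
t=1: ready={B,G} → run B
t=2: ready={B,G} → run B
t=3: ready={B,D,G} → run B
t=4: ready={B,D,G} → run B
t=5: ready={B,D,G} → run B
t=6: ready={B,D,G} → run B
t=7: ready={B,D,G} → run B
t=8: ready={D,G} → run G
t=9: ready={D,G} → run G
t=10: ready={D,G} → run G
t=11: ready={D,G} → run G
t=12: ready={D,G} → run G
t=13: ready={D,G} → run G
t=14: ready={D} → run D
t=15: ready={D} → run D
t=16: ready={D} → run D
t=17: (idle)
t=18: (idle)
t=19: (idle)

completion order = B, G, D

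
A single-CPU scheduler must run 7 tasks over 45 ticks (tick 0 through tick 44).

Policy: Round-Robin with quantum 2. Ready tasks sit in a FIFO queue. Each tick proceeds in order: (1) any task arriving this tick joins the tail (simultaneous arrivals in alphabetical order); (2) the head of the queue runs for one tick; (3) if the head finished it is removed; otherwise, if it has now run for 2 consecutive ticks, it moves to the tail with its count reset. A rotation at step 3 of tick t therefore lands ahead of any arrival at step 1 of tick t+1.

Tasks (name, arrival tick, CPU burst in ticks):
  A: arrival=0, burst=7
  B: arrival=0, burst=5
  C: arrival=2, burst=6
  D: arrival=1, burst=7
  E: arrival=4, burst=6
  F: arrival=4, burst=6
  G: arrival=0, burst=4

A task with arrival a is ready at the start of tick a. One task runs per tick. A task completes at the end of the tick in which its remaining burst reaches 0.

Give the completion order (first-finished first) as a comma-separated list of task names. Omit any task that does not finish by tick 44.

t=0: queue=[A,B,G] q_used=0 → run A
t=1: queue=[A,B,G,D] q_used=1 → run A
t=2: queue=[B,G,D,A,C] q_used=0 → run B
t=3: queue=[B,G,D,A,C] q_used=1 → run B
t=4: queue=[G,D,A,C,B,E,F] q_used=0 → run G
t=5: queue=[G,D,A,C,B,E,F] q_used=1 → run G
t=6: queue=[D,A,C,B,E,F,G] q_used=0 → run D
t=7: queue=[D,A,C,B,E,F,G] q_used=1 → run D
t=8: queue=[A,C,B,E,F,G,D] q_used=0 → run A
t=9: queue=[A,C,B,E,F,G,D] q_used=1 → run A
t=10: queue=[C,B,E,F,G,D,A] q_used=0 → run C
t=11: queue=[C,B,E,F,G,D,A] q_used=1 → run C
t=12: queue=[B,E,F,G,D,A,C] q_used=0 → run B
t=13: queue=[B,E,F,G,D,A,C] q_used=1 → run B
t=14: queue=[E,F,G,D,A,C,B] q_used=0 → run E
t=15: queue=[E,F,G,D,A,C,B] q_used=1 → run E
t=16: queue=[F,G,D,A,C,B,E] q_used=0 → run F
t=17: queue=[F,G,D,A,C,B,E] q_used=1 → run F
t=18: queue=[G,D,A,C,B,E,F] q_used=0 → run G
t=19: queue=[G,D,A,C,B,E,F] q_used=1 → run G
t=20: queue=[D,A,C,B,E,F] q_used=0 → run D
t=21: queue=[D,A,C,B,E,F] q_used=1 → run D
t=22: queue=[A,C,B,E,F,D] q_used=0 → run A
t=23: queue=[A,C,B,E,F,D] q_used=1 → run A
t=24: queue=[C,B,E,F,D,A] q_used=0 → run C
t=25: queue=[C,B,E,F,D,A] q_used=1 → run C
t=26: queue=[B,E,F,D,A,C] q_used=0 → run B
t=27: queue=[E,F,D,A,C] q_used=0 → run E
t=28: queue=[E,F,D,A,C] q_used=1 → run E
t=29: queue=[F,D,A,C,E] q_used=0 → run F
t=30: queue=[F,D,A,C,E] q_used=1 → run F
t=31: queue=[D,A,C,E,F] q_used=0 → run D
t=32: queue=[D,A,C,E,F] q_used=1 → run D
t=33: queue=[A,C,E,F,D] q_used=0 → run A
t=34: queue=[C,E,F,D] q_used=0 → run C
t=35: queue=[C,E,F,D] q_used=1 → run C
t=36: queue=[E,F,D] q_used=0 → run E
t=37: queue=[E,F,D] q_used=1 → run E
t=38: queue=[F,D] q_used=0 → run F
t=39: queue=[F,D] q_used=1 → run F
t=40: queue=[D] q_used=0 → run D
t=41: (idle)
t=42: (idle)
t=43: (idle)
t=44: (idle)

completion order = G, B, A, C, E, F, D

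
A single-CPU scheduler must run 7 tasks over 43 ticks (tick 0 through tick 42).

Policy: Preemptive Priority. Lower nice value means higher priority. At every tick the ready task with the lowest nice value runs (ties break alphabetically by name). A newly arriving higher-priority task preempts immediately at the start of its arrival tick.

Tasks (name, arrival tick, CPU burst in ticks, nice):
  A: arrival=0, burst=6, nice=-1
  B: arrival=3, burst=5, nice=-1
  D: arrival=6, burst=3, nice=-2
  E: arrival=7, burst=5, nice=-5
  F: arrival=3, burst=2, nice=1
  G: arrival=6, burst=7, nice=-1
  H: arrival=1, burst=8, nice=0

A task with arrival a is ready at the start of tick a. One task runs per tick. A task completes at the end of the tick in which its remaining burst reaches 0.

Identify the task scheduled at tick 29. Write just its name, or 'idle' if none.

t=0: ready={A} → run A
t=1: ready={A,H} → run A
t=2: ready={A,H} → run A
t=3: ready={A,B,F,H} → run A
t=4: ready={A,B,F,H} → run A
t=5: ready={A,B,F,H} → run A
t=6: ready={B,D,F,G,H} → run D
t=7: ready={B,D,E,F,G,H} → run E
t=8: ready={B,D,E,F,G,H} → run E
t=9: ready={B,D,E,F,G,H} → run E
t=10: ready={B,D,E,F,G,H} → run E
t=11: ready={B,D,E,F,G,H} → run E
t=12: ready={B,D,F,G,H} → run D
t=13: ready={B,D,F,G,H} → run D
t=14: ready={B,F,G,H} → run B
t=15: ready={B,F,G,H} → run B
t=16: ready={B,F,G,H} → run B
t=17: ready={B,F,G,H} → run B
t=18: ready={B,F,G,H} → run B
t=19: ready={F,G,H} → run G
t=20: ready={F,G,H} → run G
t=21: ready={F,G,H} → run G
t=22: ready={F,G,H} → run G
t=23: ready={F,G,H} → run G
t=24: ready={F,G,H} → run G
t=25: ready={F,G,H} → run G
t=26: ready={F,H} → run H
t=27: ready={F,H} → run H
t=28: ready={F,H} → run H
t=29: ready={F,H} → run H
t=30: ready={F,H} → run H
t=31: ready={F,H} → run H
t=32: ready={F,H} → run H
t=33: ready={F,H} → run H
t=34: ready={F} → run F
t=35: ready={F} → run F
t=36: (idle)
t=37: (idle)
t=38: (idle)
t=39: (idle)
t=40: (idle)
t=41: (idle)
t=42: (idle)

running at tick 29 = H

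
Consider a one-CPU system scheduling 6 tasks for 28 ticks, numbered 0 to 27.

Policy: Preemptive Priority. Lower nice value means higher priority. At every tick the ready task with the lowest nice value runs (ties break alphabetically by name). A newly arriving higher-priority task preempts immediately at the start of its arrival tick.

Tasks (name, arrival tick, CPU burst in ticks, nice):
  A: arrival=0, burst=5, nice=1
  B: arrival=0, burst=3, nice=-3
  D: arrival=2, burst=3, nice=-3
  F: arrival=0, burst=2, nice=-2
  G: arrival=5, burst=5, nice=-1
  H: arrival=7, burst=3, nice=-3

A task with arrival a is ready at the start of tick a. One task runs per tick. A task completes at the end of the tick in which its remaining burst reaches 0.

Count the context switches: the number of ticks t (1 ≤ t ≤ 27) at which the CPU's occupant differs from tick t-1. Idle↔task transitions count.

context switches = 7

t=0: ready={A,B,F} → run B
t=1: ready={A,B,F} → run B
t=2: ready={A,B,D,F} → run B
t=3: ready={A,D,F} → run D
t=4: ready={A,D,F} → run D
t=5: ready={A,D,F,G} → run D
t=6: ready={A,F,G} → run F
t=7: ready={A,F,G,H} → run H
t=8: ready={A,F,G,H} → run H
t=9: ready={A,F,G,H} → run H
t=10: ready={A,F,G} → run F
t=11: ready={A,G} → run G
t=12: ready={A,G} → run G
t=13: ready={A,G} → run G
t=14: ready={A,G} → run G
t=15: ready={A,G} → run G
t=16: ready={A} → run A
t=17: ready={A} → run A
t=18: ready={A} → run A
t=19: ready={A} → run A
t=20: ready={A} → run A
t=21: (idle)
t=22: (idle)
t=23: (idle)
t=24: (idle)
t=25: (idle)
t=26: (idle)
t=27: (idle)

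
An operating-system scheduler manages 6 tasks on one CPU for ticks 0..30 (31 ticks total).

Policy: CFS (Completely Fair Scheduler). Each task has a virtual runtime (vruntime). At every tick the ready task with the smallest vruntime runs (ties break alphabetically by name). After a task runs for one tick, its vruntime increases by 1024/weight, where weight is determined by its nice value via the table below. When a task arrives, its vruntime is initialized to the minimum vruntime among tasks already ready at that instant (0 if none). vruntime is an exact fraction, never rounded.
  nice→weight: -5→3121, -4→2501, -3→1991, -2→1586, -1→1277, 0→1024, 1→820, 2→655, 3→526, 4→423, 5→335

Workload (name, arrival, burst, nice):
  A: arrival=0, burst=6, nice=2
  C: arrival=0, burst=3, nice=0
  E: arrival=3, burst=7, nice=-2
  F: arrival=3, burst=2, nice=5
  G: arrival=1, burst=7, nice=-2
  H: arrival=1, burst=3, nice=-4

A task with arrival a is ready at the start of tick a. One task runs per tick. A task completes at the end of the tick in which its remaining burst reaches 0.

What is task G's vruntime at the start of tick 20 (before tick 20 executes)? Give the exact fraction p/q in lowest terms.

t=0: vr[A=0 C=0] → run A
t=1: vr[A=1024/655 C=0 G=0 H=0] → run C
t=2: vr[A=1024/655 C=1 G=0 H=0] → run G
t=3: vr[A=1024/655 C=1 E=0 F=0 G=512/793 H=0] → run E
t=4: vr[A=1024/655 C=1 E=512/793 F=0 G=512/793 H=0] → run F
t=5: vr[A=1024/655 C=1 E=512/793 F=1024/335 G=512/793 H=0] → run H
t=6: vr[A=1024/655 C=1 E=512/793 F=1024/335 G=512/793 H=1024/2501] → run H
t=7: vr[A=1024/655 C=1 E=512/793 F=1024/335 G=512/793 H=2048/2501] → run E
t=8: vr[A=1024/655 C=1 E=1024/793 F=1024/335 G=512/793 H=2048/2501] → run G
t=9: vr[A=1024/655 C=1 E=1024/793 F=1024/335 G=1024/793 H=2048/2501] → run H
t=10: vr[A=1024/655 C=1 E=1024/793 F=1024/335 G=1024/793] → run C
t=11: vr[A=1024/655 C=2 E=1024/793 F=1024/335 G=1024/793] → run E
t=12: vr[A=1024/655 C=2 E=1536/793 F=1024/335 G=1024/793] → run G
t=13: vr[A=1024/655 C=2 E=1536/793 F=1024/335 G=1536/793] → run A
t=14: vr[A=2048/655 C=2 E=1536/793 F=1024/335 G=1536/793] → run E
t=15: vr[A=2048/655 C=2 E=2048/793 F=1024/335 G=1536/793] → run G
t=16: vr[A=2048/655 C=2 E=2048/793 F=1024/335 G=2048/793] → run C
t=17: vr[A=2048/655 E=2048/793 F=1024/335 G=2048/793] → run E
t=18: vr[A=2048/655 E=2560/793 F=1024/335 G=2048/793] → run G
t=19: vr[A=2048/655 E=2560/793 F=1024/335 G=2560/793] → run F
t=20: vr[A=2048/655 E=2560/793 G=2560/793] → run A
t=21: vr[A=3072/655 E=2560/793 G=2560/793] → run E
t=22: vr[A=3072/655 E=3072/793 G=2560/793] → run G
t=23: vr[A=3072/655 E=3072/793 G=3072/793] → run E
t=24: vr[A=3072/655 G=3072/793] → run G
t=25: vr[A=3072/655] → run A
t=26: vr[A=4096/655] → run A
t=27: vr[A=1024/131] → run A
t=28: (idle)
t=29: (idle)
t=30: (idle)

vruntime(G, start of tick 20) = 2560/793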